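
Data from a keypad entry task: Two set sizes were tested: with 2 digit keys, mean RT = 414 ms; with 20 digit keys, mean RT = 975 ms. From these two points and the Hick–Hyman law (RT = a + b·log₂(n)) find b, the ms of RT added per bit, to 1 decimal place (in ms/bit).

Slope: b = (975 − 414) / (log₂ 20 − log₂ 2) = 561/3.3219 = 168.878 ms/bit.

168.9 ms/bit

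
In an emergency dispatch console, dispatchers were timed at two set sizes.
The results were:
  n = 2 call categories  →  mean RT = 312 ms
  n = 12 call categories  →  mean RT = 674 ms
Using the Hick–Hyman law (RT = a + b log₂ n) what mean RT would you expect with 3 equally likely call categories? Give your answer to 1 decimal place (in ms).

393.9 ms

Solve the two-equation system in a and b:
  b = (674 − 312) / (log₂ 12 − log₂ 2) = 362 / (3.5850 − 1) = 140.041 ms/bit
  a = 312 − 140.041 × 1 = 171.959 ms
Then RT(3) = 171.959 + 140.041 × log₂ 3 = 171.959 + 140.041 × 1.5850 ≈ 393.919 ms.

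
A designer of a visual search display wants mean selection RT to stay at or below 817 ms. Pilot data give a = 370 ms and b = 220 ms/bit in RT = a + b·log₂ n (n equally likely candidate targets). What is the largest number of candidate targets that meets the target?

4

220·log₂ n ≤ 817 − 370 = 447, giving log₂ n ≤ 2.0318 and n ≤ 4.089. The largest whole number is 4.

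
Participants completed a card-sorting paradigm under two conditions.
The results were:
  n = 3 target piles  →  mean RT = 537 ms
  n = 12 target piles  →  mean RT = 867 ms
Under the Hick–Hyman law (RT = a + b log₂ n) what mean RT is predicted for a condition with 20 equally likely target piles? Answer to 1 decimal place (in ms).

With log₂ n on the abscissa the relation is linear; from the two conditions:
  b = (867 − 537) / (log₂ 12 − log₂ 3) = 330 / (3.5850 − 1.5850) = 165.000 ms/bit
  a = 537 − 165.000 × 1.5850 = 275.481 ms
Then RT(20) = 275.481 + 165.000 × log₂ 20 = 275.481 + 165.000 × 4.3219 ≈ 988.599 ms.

988.6 ms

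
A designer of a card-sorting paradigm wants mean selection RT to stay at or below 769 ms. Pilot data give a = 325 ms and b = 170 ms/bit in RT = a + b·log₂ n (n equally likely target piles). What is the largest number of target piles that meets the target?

6

Set 325 + 170·log₂ n ≤ 769 → log₂ n ≤ (769 − 325)/170 = 2.6118.
So n ≤ 2^2.6118 = 6.113; the largest integer n is 6.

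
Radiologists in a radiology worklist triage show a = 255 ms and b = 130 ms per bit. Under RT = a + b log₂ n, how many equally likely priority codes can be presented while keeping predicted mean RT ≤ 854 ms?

130·log₂ n ≤ 854 − 255 = 599, giving log₂ n ≤ 4.6077 and n ≤ 24.381. The largest whole number is 24.

24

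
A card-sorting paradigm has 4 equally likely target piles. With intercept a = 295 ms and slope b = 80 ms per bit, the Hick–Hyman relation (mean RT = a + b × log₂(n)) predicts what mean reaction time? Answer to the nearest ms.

log₂(4) = 2 bits, so RT = 295 + 80 × 2 ≈ 455.000 ms.

455 ms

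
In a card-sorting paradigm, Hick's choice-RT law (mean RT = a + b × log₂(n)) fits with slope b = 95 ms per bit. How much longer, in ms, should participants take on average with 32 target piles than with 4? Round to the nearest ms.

285 ms

Only the slope matters, since a is common to both: ΔRT = b·log₂(n₂/n₁).
log₂(32) − log₂(4) = log₂(32/4) = log₂(8) = 3.
ΔRT = 95 × 3.0000 = 285.000 ms.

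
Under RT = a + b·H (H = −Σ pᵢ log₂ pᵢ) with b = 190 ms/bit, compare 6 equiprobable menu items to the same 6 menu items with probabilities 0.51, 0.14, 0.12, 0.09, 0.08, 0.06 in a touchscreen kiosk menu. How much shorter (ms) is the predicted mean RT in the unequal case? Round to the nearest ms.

91 ms

The RT saving is b·ΔH. Equiprobable H₀ = log₂(6) = 2.5850 bits; with the given probabilities H = 2.1073 bits.
b·(H₀ − H) = 190 × (2.5850 − 2.1073) = 90.76 ms.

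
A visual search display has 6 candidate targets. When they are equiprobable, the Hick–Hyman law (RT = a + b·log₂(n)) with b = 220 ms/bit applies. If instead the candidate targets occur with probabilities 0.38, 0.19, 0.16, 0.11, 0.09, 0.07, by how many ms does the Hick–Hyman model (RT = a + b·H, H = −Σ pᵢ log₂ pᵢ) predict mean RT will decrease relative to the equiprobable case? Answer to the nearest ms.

54 ms

The RT saving is b·ΔH. Equiprobable H₀ = log₂(6) = 2.5850 bits; with the given probabilities H = 2.3402 bits.
b·(H₀ − H) = 220 × (2.5850 − 2.3402) = 53.85 ms.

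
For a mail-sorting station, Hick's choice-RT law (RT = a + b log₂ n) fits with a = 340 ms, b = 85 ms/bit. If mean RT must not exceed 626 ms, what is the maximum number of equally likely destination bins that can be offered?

10

85·log₂ n ≤ 626 − 340 = 286, giving log₂ n ≤ 3.3647 and n ≤ 10.301. The largest whole number is 10.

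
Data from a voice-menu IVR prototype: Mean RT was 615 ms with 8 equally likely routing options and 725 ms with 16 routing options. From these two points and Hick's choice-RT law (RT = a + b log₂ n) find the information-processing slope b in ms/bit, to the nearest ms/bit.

The slope on a log₂ axis is (725 − 615) / (4 − 3) = 110 ms/bit.

110 ms/bit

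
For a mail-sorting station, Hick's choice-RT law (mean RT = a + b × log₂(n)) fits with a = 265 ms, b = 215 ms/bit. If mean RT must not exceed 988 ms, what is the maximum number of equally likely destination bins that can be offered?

Information budget: (988 − 265)/215 = 3.3628 bits, so n ≤ 2^3.3628 = 10.287 → at most 10.

10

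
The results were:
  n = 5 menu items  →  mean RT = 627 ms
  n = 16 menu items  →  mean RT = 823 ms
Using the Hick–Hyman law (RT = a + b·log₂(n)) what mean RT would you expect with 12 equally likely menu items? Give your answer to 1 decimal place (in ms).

Solve the two-equation system in a and b:
  b = (823 − 627) / (log₂ 16 − log₂ 5) = 196 / (4 − 2.3219) = 116.801 ms/bit
  a = 627 − 116.801 × 2.3219 = 355.797 ms
Then RT(12) = 355.797 + 116.801 × log₂ 12 = 355.797 + 116.801 × 3.5850 ≈ 774.523 ms.

774.5 ms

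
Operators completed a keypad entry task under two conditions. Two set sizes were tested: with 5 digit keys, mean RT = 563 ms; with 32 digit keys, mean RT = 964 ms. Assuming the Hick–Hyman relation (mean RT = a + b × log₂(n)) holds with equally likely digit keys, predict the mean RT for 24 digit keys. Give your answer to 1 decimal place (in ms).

901.9 ms

With log₂ n on the abscissa the relation is linear; from the two conditions:
  b = (964 − 563) / (log₂ 32 − log₂ 5) = 401 / (5 − 2.3219) = 149.735 ms/bit
  a = 563 − 149.735 × 2.3219 = 215.327 ms
Then RT(24) = 215.327 + 149.735 × log₂ 24 = 215.327 + 149.735 × 4.5850 ≈ 901.855 ms.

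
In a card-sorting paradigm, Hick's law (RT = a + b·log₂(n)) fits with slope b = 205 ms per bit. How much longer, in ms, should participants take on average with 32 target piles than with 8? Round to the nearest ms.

410 ms

ΔRT = (a + b log₂ n₂) − (a + b log₂ n₁) = b·(log₂ n₂ − log₂ n₁).
log₂(32) − log₂(8) = log₂(32/8) = log₂(4) = 2.
ΔRT = 205 × 2.0000 = 410.000 ms.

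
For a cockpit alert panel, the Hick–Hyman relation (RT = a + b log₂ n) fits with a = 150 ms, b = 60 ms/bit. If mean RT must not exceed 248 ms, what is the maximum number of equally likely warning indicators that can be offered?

3

Information budget: (248 − 150)/60 = 1.6333 bits, so n ≤ 2^1.6333 = 3.102 → at most 3.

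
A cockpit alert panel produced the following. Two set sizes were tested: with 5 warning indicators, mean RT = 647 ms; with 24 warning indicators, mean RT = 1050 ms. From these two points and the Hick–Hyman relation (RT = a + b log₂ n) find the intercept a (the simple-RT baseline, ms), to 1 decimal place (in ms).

233.5 ms

Slope: b = (1050 − 647) / (log₂ 24 − log₂ 5) = 403/2.2630 = 178.079 ms/bit.
a = RT₁ − b·log₂ n₁ = 647 − 178.079 × 2.3219 = 233.512 ms.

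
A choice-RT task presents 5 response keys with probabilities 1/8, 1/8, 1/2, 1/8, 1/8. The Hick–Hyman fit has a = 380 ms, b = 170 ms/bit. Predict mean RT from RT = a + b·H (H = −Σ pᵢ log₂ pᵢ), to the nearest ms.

Each term −pᵢ log₂ pᵢ: 0.125·3 + 0.125·3 + 0.5·1 + 0.125·3 + 0.125·3; summed, H = 2.000 bits.
Mean RT = a + bH = 380 + 170·2.000 = 720.00 ms.

720 ms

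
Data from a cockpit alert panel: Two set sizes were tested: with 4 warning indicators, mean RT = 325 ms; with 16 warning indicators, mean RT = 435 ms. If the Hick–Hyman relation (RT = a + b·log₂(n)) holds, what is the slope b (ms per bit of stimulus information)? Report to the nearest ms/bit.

55 ms/bit

b = (RT₂ − RT₁)/(log₂ n₂ − log₂ n₁) = (435 − 325)/(4 − 2) = 55 ms/bit.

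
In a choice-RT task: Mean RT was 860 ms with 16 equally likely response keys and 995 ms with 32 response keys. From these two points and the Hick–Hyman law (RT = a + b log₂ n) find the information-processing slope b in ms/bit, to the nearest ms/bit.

135 ms/bit

The slope on a log₂ axis is (995 − 860) / (5 − 4) = 135 ms/bit.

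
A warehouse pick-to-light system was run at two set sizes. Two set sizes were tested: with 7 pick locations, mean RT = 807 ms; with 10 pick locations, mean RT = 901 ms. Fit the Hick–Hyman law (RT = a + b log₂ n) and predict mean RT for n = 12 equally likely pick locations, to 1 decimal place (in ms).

949.0 ms

RT is linear in log₂ n, so two points fix the line:
  b = (901 − 807) / (log₂ 10 − log₂ 7) = 94 / (3.3219 − 2.8074) = 182.676 ms/bit
  a = 807 − 182.676 × 2.8074 = 294.165 ms
Then RT(12) = 294.165 + 182.676 × log₂ 12 = 294.165 + 182.676 × 3.5850 ≈ 949.050 ms.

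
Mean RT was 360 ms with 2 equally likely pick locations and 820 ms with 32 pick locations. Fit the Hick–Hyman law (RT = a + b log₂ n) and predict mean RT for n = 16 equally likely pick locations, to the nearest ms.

RT is linear in log₂ n, so two points fix the line:
  b = (820 − 360) / (log₂ 32 − log₂ 2) = 460 / (5 − 1) = 115 ms/bit
  a = 360 − 115 × 1 = 245 ms
Then RT(16) = 245 + 115 × log₂ 16 = 245 + 115 × 4 ≈ 705.000 ms.

705 ms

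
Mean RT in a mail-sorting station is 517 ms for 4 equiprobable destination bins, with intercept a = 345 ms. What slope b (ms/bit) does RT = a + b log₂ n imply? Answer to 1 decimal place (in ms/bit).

log₂(4) = 2 bits.
b = (RT − a)/log₂ n = (517 − 345) / 2 = 86.000 ms/bit.

86.0 ms/bit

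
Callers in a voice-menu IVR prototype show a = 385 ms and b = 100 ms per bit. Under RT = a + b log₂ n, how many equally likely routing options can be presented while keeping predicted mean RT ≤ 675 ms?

100·log₂ n ≤ 675 − 385 = 290, giving log₂ n ≤ 2.9000 and n ≤ 7.464. The largest whole number is 7.

7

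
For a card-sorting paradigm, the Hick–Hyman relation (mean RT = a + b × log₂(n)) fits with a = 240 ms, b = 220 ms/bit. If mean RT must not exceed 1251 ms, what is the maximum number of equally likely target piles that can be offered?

24

Information budget: (1251 − 240)/220 = 4.5955 bits, so n ≤ 2^4.5955 = 24.175 → at most 24.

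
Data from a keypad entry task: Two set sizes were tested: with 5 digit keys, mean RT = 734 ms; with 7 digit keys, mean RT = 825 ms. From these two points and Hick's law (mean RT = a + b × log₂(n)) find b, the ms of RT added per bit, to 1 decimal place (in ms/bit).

187.5 ms/bit

Slope: b = (825 − 734) / (log₂ 7 − log₂ 5) = 91/0.4854 = 187.464 ms/bit.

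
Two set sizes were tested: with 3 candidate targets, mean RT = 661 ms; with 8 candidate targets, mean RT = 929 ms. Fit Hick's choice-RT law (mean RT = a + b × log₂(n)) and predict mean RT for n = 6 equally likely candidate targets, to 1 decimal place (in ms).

Solve the two-equation system in a and b:
  b = (929 − 661) / (log₂ 8 − log₂ 3) = 268 / (3 − 1.5850) = 189.394 ms/bit
  a = 661 − 189.394 × 1.5850 = 360.817 ms
Then RT(6) = 360.817 + 189.394 × log₂ 6 = 360.817 + 189.394 × 2.5850 ≈ 850.394 ms.

850.4 ms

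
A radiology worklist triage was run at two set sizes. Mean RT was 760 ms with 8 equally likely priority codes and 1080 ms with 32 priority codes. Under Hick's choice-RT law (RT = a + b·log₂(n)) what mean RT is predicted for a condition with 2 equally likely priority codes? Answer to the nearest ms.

With log₂ n on the abscissa the relation is linear; from the two conditions:
  b = (1080 − 760) / (log₂ 32 − log₂ 8) = 320 / (5 − 3) = 160 ms/bit
  a = 760 − 160 × 3 = 280 ms
Then RT(2) = 280 + 160 × log₂ 2 = 280 + 160 × 1 ≈ 440.000 ms.

440 ms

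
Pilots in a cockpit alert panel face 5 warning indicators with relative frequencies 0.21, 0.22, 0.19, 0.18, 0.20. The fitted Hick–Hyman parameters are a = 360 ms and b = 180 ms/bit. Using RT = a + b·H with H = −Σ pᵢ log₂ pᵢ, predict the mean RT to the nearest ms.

Entropy contributions −pᵢ log₂ pᵢ: 0.4728, 0.4806, 0.4552, 0.4453, 0.4644; sum H = 2.3183 bits.
RT = a + bH = 360 + 180·2.3183 = 777.30 ms.

777 ms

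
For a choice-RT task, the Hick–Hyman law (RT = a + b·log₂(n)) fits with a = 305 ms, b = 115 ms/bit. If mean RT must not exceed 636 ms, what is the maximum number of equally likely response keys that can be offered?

115·log₂ n ≤ 636 − 305 = 331, giving log₂ n ≤ 2.8783 and n ≤ 7.353. The largest whole number is 7.

7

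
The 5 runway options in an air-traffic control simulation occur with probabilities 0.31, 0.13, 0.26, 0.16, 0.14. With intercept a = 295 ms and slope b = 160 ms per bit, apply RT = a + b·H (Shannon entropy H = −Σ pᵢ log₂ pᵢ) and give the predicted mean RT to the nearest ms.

Entropy contributions −pᵢ log₂ pᵢ: 0.5238, 0.3826, 0.5053, 0.4230, 0.3971; sum H = 2.2319 bits.
RT = a + bH = 295 + 160·2.2319 = 652.10 ms.

652 ms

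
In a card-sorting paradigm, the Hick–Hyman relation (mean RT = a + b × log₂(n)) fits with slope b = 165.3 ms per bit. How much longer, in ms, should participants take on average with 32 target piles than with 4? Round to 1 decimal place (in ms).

The intercept a cancels: ΔRT = b·(log₂ n₂ − log₂ n₁) = b·log₂(n₂/n₁).
log₂(32) − log₂(4) = log₂(32/4) = log₂(8) = 3.
ΔRT = 165.3 × 3.0000 = 495.900 ms.

495.9 ms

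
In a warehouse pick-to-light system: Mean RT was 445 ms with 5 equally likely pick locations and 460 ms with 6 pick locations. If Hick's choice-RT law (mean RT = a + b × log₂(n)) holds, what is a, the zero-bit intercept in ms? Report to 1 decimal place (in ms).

312.6 ms

Slope: b = (460 − 445) / (log₂ 6 − log₂ 5) = 15/0.2630 = 57.027 ms/bit.
Intercept: a = 445 − 57.027·log₂(5) = 312.588 ms.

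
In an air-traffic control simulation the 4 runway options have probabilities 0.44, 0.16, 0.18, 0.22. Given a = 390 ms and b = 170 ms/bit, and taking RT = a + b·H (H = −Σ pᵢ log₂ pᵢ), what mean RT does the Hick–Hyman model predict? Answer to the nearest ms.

708 ms

Entropy contributions −pᵢ log₂ pᵢ: 0.5211, 0.4230, 0.4453, 0.4806; sum H = 1.8700 bits.
RT = a + bH = 390 + 170·1.8700 = 707.91 ms.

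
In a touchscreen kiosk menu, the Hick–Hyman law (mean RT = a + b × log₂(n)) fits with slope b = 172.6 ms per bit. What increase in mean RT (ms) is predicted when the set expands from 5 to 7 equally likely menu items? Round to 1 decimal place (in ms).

83.8 ms

Only the slope matters, since a is common to both: ΔRT = b·log₂(n₂/n₁).
log₂(7) − log₂(5) = 2.8074 − 2.3219 = 0.4854.
ΔRT = 172.6 × 0.4854 = 83.785 ms.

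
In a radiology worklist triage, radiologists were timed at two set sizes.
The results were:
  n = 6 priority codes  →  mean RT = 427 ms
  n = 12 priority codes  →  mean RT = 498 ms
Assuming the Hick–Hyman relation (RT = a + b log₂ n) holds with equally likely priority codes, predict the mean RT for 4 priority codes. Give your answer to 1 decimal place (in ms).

385.5 ms

RT is linear in log₂ n, so two points fix the line:
  b = (498 − 427) / (log₂ 12 − log₂ 6) = 71 / (3.5850 − 2.5850) = 71.000 ms/bit
  a = 427 − 71.000 × 2.5850 = 243.468 ms
Then RT(4) = 243.468 + 71.000 × log₂ 4 = 243.468 + 71.000 × 2 ≈ 385.468 ms.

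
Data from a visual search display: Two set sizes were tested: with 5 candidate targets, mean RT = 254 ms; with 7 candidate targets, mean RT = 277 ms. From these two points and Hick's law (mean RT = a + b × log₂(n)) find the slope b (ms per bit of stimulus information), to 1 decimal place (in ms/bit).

Slope: b = (277 − 254) / (log₂ 7 − log₂ 5) = 23/0.4854 = 47.381 ms/bit.

47.4 ms/bit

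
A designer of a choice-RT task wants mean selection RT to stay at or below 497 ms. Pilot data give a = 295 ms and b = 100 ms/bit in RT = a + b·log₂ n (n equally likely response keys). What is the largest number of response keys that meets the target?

Set 295 + 100·log₂ n ≤ 497 → log₂ n ≤ (497 − 295)/100 = 2.0200.
So n ≤ 2^2.0200 = 4.056; the largest integer n is 4.

4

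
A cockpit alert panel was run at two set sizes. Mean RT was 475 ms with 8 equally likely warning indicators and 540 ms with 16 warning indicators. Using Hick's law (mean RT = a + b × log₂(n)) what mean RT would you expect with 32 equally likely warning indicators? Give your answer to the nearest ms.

605 ms

Fit slope and intercept:
  b = (540 − 475) / (log₂ 16 − log₂ 8) = 65 / (4 − 3) = 65 ms/bit
  a = 475 − 65 × 3 = 280 ms
Then RT(32) = 280 + 65 × log₂ 32 = 280 + 65 × 5 ≈ 605.000 ms.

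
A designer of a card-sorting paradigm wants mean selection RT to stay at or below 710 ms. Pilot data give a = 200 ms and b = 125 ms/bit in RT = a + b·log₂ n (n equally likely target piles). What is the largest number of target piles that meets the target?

Information budget: (710 − 200)/125 = 4.0800 bits, so n ≤ 2^4.0800 = 16.912 → at most 16.

16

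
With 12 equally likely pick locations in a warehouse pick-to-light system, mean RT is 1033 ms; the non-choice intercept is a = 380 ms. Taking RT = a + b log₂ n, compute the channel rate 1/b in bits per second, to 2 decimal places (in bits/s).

5.49 bits/s

b = (1033 − 380)/log₂ 12 = 653/3.5850 = 182.150 ms per bit = 0.18215 s/bit; the reciprocal is 5.490 bits/s.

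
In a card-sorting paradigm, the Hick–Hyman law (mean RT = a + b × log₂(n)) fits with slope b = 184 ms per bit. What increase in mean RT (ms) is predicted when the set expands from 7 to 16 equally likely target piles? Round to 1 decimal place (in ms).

219.4 ms

The intercept a cancels: ΔRT = b·(log₂ n₂ − log₂ n₁) = b·log₂(n₂/n₁).
log₂(16) − log₂(7) = 4 − 2.8074 = 1.1926.
ΔRT = 184 × 1.1926 = 219.447 ms.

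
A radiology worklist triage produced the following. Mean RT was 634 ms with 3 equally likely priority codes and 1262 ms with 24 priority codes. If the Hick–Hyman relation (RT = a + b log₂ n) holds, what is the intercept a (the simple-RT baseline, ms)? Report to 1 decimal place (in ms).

302.2 ms

b = (RT₂ − RT₁)/(log₂ n₂ − log₂ n₁) = (1262 − 634)/(4.5850 − 1.5850) = 209.333 ms/bit.
Intercept: a = 634 − 209.333·log₂(3) = 302.215 ms.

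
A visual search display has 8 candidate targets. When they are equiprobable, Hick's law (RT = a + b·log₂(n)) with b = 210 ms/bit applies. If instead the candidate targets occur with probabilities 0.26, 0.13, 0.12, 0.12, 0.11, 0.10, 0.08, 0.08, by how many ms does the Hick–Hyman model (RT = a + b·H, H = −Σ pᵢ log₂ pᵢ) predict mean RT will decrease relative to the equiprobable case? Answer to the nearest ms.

24 ms

Equiprobable entropy H₀ = log₂ 8 = 3.0000 bits.
Skewed entropy H = −Σ pᵢ log₂ pᵢ = 2.8876 bits.
ΔRT = b·(H₀ − H) = 210 × 0.1124 = 23.61 ms.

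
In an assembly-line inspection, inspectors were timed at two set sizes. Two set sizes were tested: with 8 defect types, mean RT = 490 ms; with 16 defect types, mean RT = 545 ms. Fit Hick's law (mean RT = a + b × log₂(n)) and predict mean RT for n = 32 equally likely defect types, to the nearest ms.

600 ms

With log₂ n on the abscissa the relation is linear; from the two conditions:
  b = (545 − 490) / (log₂ 16 − log₂ 8) = 55 / (4 − 3) = 55 ms/bit
  a = 490 − 55 × 3 = 325 ms
Then RT(32) = 325 + 55 × log₂ 32 = 325 + 55 × 5 ≈ 600.000 ms.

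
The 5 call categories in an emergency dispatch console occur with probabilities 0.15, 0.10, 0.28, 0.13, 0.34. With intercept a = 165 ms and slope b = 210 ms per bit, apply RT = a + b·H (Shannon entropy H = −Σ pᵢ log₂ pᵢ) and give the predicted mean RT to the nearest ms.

620 ms

Entropy contributions −pᵢ log₂ pᵢ: 0.4105, 0.3322, 0.5142, 0.3826, 0.5292; sum H = 2.1688 bits.
RT = a + bH = 165 + 210·2.1688 = 620.44 ms.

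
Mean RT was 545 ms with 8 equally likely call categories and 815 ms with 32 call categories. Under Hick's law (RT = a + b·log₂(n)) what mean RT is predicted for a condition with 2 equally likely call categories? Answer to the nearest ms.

RT is linear in log₂ n, so two points fix the line:
  b = (815 − 545) / (log₂ 32 − log₂ 8) = 270 / (5 − 3) = 135 ms/bit
  a = 545 − 135 × 3 = 140 ms
Then RT(2) = 140 + 135 × log₂ 2 = 140 + 135 × 1 ≈ 275.000 ms.

275 ms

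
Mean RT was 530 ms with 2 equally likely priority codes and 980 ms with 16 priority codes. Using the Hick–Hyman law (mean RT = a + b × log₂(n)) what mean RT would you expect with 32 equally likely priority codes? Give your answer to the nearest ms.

Solve the two-equation system in a and b:
  b = (980 − 530) / (log₂ 16 − log₂ 2) = 450 / (4 − 1) = 150 ms/bit
  a = 530 − 150 × 1 = 380 ms
Then RT(32) = 380 + 150 × log₂ 32 = 380 + 150 × 5 ≈ 1130.000 ms.

1130 ms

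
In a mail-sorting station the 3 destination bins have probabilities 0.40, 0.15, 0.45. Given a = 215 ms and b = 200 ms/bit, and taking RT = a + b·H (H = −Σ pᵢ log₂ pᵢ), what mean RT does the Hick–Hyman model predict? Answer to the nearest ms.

Entropy contributions −pᵢ log₂ pᵢ: 0.5288, 0.4105, 0.5184; sum H = 1.4577 bits.
RT = a + bH = 215 + 200·1.4577 = 506.54 ms.

507 ms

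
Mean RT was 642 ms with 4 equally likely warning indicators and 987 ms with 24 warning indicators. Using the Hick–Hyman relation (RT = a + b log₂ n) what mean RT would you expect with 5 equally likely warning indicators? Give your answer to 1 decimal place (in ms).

Solve the two-equation system in a and b:
  b = (987 − 642) / (log₂ 24 − log₂ 4) = 345 / (4.5850 − 2) = 133.464 ms/bit
  a = 642 − 133.464 × 2 = 375.072 ms
Then RT(5) = 375.072 + 133.464 × log₂ 5 = 375.072 + 133.464 × 2.3219 ≈ 684.966 ms.

685.0 ms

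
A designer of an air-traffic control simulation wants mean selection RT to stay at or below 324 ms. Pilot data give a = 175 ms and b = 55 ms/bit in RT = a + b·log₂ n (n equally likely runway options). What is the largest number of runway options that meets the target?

Set 175 + 55·log₂ n ≤ 324 → log₂ n ≤ (324 − 175)/55 = 2.7091.
So n ≤ 2^2.7091 = 6.539; the largest integer n is 6.

6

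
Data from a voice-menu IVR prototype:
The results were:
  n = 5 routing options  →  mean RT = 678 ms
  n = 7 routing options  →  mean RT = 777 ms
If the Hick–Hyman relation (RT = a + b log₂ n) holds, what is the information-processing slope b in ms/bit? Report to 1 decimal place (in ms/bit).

Slope: b = (777 − 678) / (log₂ 7 − log₂ 5) = 99/0.4854 = 203.944 ms/bit.

203.9 ms/bit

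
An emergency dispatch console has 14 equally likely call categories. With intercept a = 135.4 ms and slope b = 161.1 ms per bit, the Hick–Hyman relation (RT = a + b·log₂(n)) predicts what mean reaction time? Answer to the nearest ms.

749 ms

log₂(14) = 3.8074 bits, so RT = 135.4 + 161.1 × 3.8074 ≈ 748.765 ms.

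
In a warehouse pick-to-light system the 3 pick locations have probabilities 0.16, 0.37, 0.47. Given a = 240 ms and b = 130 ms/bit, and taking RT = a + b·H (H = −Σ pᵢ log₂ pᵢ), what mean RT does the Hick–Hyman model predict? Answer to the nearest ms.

H = 0.16·log₂(1/0.16) + 0.37·log₂(1/0.37) + 0.47·log₂(1/0.47) = 1.4657 bits.
RT = 240 + 130 × 1.4657 = 430.54 ms.

431 ms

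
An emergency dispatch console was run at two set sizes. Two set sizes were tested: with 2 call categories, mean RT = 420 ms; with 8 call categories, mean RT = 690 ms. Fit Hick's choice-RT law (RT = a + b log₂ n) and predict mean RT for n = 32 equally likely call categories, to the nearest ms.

960 ms

With log₂ n on the abscissa the relation is linear; from the two conditions:
  b = (690 − 420) / (log₂ 8 − log₂ 2) = 270 / (3 − 1) = 135 ms/bit
  a = 420 − 135 × 1 = 285 ms
Then RT(32) = 285 + 135 × log₂ 32 = 285 + 135 × 5 ≈ 960.000 ms.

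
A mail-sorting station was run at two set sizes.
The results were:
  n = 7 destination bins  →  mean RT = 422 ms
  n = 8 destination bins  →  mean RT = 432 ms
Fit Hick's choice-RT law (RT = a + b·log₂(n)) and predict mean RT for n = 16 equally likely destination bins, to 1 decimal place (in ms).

Fit slope and intercept:
  b = (432 − 422) / (log₂ 8 − log₂ 7) = 10 / (3 − 2.8074) = 51.909 ms/bit
  a = 422 − 51.909 × 2.8074 = 276.273 ms
Then RT(16) = 276.273 + 51.909 × log₂ 16 = 276.273 + 51.909 × 4 ≈ 483.909 ms.

483.9 ms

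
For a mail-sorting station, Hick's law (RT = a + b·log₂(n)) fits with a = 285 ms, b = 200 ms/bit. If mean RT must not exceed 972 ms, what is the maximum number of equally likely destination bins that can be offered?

Set 285 + 200·log₂ n ≤ 972 → log₂ n ≤ (972 − 285)/200 = 3.4350.
So n ≤ 2^3.4350 = 10.815; the largest integer n is 10.

10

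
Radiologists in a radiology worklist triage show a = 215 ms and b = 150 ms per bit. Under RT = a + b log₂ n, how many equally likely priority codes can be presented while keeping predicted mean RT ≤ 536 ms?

4

150·log₂ n ≤ 536 − 215 = 321, giving log₂ n ≤ 2.1400 and n ≤ 4.408. The largest whole number is 4.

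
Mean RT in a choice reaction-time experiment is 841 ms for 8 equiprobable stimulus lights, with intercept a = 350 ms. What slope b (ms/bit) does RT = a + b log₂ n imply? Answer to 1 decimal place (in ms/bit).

163.7 ms/bit

b = (841 − 350) / log₂(8) = 491 / 3 = 163.667 ms/bit.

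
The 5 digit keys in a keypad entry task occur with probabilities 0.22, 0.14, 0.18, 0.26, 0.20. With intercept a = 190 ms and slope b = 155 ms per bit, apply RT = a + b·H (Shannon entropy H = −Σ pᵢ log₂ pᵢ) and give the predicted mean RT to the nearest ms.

545 ms

H = 0.22·log₂(1/0.22) + 0.14·log₂(1/0.14) + 0.18·log₂(1/0.18) + 0.26·log₂(1/0.26) + 0.20·log₂(1/0.20) = 2.2927 bits.
RT = 190 + 155 × 2.2927 = 545.36 ms.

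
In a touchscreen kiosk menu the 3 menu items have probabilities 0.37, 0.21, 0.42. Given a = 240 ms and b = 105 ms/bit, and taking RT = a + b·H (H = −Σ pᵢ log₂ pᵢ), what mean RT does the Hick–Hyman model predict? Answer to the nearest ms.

Entropy contributions −pᵢ log₂ pᵢ: 0.5307, 0.4728, 0.5256; sum H = 1.5292 bits.
RT = a + bH = 240 + 105·1.5292 = 400.57 ms.

401 ms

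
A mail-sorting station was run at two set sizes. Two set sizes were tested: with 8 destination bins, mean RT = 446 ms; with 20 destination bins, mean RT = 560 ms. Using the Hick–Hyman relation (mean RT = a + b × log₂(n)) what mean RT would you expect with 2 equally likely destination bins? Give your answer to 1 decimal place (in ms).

273.5 ms

With log₂ n on the abscissa the relation is linear; from the two conditions:
  b = (560 − 446) / (log₂ 20 − log₂ 8) = 114 / (4.3219 − 3) = 86.238 ms/bit
  a = 446 − 86.238 × 3 = 187.287 ms
Then RT(2) = 187.287 + 86.238 × log₂ 2 = 187.287 + 86.238 × 1 ≈ 273.525 ms.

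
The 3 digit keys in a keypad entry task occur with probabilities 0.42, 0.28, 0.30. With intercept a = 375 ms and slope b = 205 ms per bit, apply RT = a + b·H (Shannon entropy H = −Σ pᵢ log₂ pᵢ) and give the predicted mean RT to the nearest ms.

695 ms

H = 0.42·log₂(1/0.42) + 0.28·log₂(1/0.28) + 0.30·log₂(1/0.30) = 1.5610 bits.
RT = 375 + 205 × 1.5610 = 695.00 ms.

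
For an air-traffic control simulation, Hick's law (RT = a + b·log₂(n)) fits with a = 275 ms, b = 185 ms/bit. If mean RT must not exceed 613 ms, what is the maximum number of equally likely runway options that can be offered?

3

185·log₂ n ≤ 613 − 275 = 338, giving log₂ n ≤ 1.8270 and n ≤ 3.548. The largest whole number is 3.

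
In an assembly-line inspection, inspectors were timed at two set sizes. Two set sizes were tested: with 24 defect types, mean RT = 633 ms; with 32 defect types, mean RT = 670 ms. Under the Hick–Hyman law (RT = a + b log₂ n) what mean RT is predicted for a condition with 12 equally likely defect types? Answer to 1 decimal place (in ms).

With log₂ n on the abscissa the relation is linear; from the two conditions:
  b = (670 − 633) / (log₂ 32 − log₂ 24) = 37 / (5 − 4.5850) = 89.149 ms/bit
  a = 633 − 89.149 × 4.5850 = 224.257 ms
Then RT(12) = 224.257 + 89.149 × log₂ 12 = 224.257 + 89.149 × 3.5850 ≈ 543.851 ms.

543.9 ms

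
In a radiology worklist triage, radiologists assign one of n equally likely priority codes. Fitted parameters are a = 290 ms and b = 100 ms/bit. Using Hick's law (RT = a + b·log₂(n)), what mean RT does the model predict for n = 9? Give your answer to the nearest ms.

log₂(9) = 3.1699 bits, so RT = 290 + 100 × 3.1699 ≈ 606.993 ms.

607 ms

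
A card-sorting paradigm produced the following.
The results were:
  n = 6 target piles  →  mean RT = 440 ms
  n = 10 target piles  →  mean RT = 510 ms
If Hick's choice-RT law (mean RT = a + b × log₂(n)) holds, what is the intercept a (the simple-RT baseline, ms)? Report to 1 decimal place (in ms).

194.5 ms

Slope: b = (510 − 440) / (log₂ 10 − log₂ 6) = 70/0.7370 = 94.984 ms/bit.
a = RT₁ − b·log₂ n₁ = 440 − 94.984 × 2.5850 = 194.470 ms.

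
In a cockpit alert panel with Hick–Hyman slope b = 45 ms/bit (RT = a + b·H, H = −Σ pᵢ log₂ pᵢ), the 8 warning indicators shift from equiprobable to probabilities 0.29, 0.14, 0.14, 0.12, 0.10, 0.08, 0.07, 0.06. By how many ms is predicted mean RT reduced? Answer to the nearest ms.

Equiprobable entropy H₀ = log₂ 8 = 3.0000 bits.
Skewed entropy H = −Σ pᵢ log₂ pᵢ = 2.8150 bits.
ΔRT = b·(H₀ − H) = 45 × 0.1850 = 8.33 ms.

8 ms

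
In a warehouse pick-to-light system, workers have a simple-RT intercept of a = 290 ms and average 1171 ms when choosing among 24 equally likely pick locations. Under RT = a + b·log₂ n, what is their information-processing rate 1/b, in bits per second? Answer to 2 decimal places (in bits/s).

b = (1171 − 290)/log₂ 24 = 881/4.5850 = 192.150 ms per bit = 0.19215 s/bit; the reciprocal is 5.204 bits/s.

5.20 bits/s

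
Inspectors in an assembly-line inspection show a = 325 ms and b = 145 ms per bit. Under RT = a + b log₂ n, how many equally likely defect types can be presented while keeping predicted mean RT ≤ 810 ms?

Set 325 + 145·log₂ n ≤ 810 → log₂ n ≤ (810 − 325)/145 = 3.3448.
So n ≤ 2^3.3448 = 10.160; the largest integer n is 10.

10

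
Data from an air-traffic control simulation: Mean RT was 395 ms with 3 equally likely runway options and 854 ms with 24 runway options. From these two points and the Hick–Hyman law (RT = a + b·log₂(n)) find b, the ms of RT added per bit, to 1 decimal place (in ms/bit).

153.0 ms/bit

The slope on a log₂ axis is (854 − 395) / (4.5850 − 1.5850) = 153.000 ms/bit.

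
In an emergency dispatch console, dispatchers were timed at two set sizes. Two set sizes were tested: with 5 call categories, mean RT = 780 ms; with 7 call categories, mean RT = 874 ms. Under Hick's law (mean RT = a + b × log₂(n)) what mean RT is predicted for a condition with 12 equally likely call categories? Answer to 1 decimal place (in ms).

1024.6 ms

With log₂ n on the abscissa the relation is linear; from the two conditions:
  b = (874 − 780) / (log₂ 7 − log₂ 5) = 94 / (2.8074 − 2.3219) = 193.644 ms/bit
  a = 780 − 193.644 × 2.3219 = 330.373 ms
Then RT(12) = 330.373 + 193.644 × log₂ 12 = 330.373 + 193.644 × 3.5850 ≈ 1024.579 ms.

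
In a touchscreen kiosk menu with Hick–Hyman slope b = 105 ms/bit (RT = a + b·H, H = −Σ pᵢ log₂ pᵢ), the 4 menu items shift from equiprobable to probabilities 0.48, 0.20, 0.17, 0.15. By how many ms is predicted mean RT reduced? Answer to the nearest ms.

The RT saving is b·ΔH. Equiprobable H₀ = log₂(4) = 2.0000 bits; with the given probabilities H = 1.8178 bits.
b·(H₀ − H) = 105 × (2.0000 − 1.8178) = 19.13 ms.

19 ms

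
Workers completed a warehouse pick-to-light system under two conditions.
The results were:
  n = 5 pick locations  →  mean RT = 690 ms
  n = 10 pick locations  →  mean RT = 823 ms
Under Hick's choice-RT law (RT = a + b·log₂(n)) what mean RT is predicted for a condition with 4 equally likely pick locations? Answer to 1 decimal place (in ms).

Fit slope and intercept:
  b = (823 − 690) / (log₂ 10 − log₂ 5) = 133 / (3.3219 − 2.3219) = 133.000 ms/bit
  a = 690 − 133.000 × 2.3219 = 381.184 ms
Then RT(4) = 381.184 + 133.000 × log₂ 4 = 381.184 + 133.000 × 2 ≈ 647.184 ms.

647.2 ms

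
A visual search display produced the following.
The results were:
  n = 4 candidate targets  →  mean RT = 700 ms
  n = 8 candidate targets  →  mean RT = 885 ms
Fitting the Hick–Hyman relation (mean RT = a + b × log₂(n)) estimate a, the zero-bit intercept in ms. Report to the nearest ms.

b = (RT₂ − RT₁)/(log₂ n₂ − log₂ n₁) = (885 − 700)/(3 − 2) = 185 ms/bit.
Intercept: a = 700 − 185·log₂(4) = 330.000 ms.

330 ms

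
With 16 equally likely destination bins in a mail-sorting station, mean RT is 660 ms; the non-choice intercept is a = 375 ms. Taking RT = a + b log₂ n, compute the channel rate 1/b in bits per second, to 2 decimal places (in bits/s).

b = (660 − 375)/log₂ 16 = 285/4 = 71.250 ms per bit = 0.07125 s/bit; the reciprocal is 14.035 bits/s.

14.04 bits/s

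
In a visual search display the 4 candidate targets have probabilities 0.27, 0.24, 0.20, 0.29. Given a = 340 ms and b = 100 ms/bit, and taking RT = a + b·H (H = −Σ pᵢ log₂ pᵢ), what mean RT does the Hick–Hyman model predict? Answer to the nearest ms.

H = 0.27·log₂(1/0.27) + 0.24·log₂(1/0.24) + 0.20·log₂(1/0.20) + 0.29·log₂(1/0.29) = 1.9864 bits.
RT = 340 + 100 × 1.9864 = 538.64 ms.

539 ms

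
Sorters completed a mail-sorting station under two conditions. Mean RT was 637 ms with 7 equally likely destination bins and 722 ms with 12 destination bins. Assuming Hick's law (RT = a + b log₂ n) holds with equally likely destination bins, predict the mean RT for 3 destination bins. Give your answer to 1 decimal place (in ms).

503.4 ms

Fit slope and intercept:
  b = (722 − 637) / (log₂ 12 − log₂ 7) = 85 / (3.5850 − 2.8074) = 109.310 ms/bit
  a = 637 − 109.310 × 2.8074 = 330.129 ms
Then RT(3) = 330.129 + 109.310 × log₂ 3 = 330.129 + 109.310 × 1.5850 ≈ 503.381 ms.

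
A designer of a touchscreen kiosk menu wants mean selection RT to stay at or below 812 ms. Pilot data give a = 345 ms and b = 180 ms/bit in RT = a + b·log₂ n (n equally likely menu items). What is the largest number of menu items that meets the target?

Information budget: (812 − 345)/180 = 2.5944 bits, so n ≤ 2^2.5944 = 6.040 → at most 6.

6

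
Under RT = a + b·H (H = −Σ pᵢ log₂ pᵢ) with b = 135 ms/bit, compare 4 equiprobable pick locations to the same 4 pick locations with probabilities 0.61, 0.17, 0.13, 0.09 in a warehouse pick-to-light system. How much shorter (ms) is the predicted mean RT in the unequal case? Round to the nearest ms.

Equiprobable entropy H₀ = log₂ 4 = 2.0000 bits.
Skewed entropy H = −Σ pᵢ log₂ pᵢ = 1.5649 bits.
ΔRT = b·(H₀ − H) = 135 × 0.4351 = 58.74 ms.

59 ms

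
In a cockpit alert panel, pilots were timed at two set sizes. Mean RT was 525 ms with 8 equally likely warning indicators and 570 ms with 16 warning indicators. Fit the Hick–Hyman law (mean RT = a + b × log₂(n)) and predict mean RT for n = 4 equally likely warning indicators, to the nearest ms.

480 ms

Solve the two-equation system in a and b:
  b = (570 − 525) / (log₂ 16 − log₂ 8) = 45 / (4 − 3) = 45 ms/bit
  a = 525 − 45 × 3 = 390 ms
Then RT(4) = 390 + 45 × log₂ 4 = 390 + 45 × 2 ≈ 480.000 ms.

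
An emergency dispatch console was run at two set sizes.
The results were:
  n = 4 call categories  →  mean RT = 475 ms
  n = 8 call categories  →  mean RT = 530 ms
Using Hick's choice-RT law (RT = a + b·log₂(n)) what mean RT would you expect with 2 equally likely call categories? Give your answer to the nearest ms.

420 ms

Solve the two-equation system in a and b:
  b = (530 − 475) / (log₂ 8 − log₂ 4) = 55 / (3 − 2) = 55 ms/bit
  a = 475 − 55 × 2 = 365 ms
Then RT(2) = 365 + 55 × log₂ 2 = 365 + 55 × 1 ≈ 420.000 ms.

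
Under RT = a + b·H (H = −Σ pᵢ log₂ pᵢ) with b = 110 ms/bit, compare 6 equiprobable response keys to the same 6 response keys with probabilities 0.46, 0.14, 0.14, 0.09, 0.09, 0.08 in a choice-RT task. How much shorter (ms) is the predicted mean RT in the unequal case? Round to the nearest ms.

39 ms

Equiprobable entropy H₀ = log₂ 6 = 2.5850 bits.
Skewed entropy H = −Σ pᵢ log₂ pᵢ = 2.2264 bits.
ΔRT = b·(H₀ − H) = 110 × 0.3586 = 39.44 ms.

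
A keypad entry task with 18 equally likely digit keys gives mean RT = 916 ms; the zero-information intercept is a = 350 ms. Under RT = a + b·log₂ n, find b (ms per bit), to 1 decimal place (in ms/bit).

18 alternatives carry log₂ 18 = 4.1699 bits; the choice cost is 916 − 350 = 566 ms, so b = 566/4.1699 = 135.734 ms/bit.

135.7 ms/bit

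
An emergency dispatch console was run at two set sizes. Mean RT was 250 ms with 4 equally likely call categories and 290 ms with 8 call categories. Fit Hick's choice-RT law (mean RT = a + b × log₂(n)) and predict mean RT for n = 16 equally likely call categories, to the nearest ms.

RT is linear in log₂ n, so two points fix the line:
  b = (290 − 250) / (log₂ 8 − log₂ 4) = 40 / (3 − 2) = 40 ms/bit
  a = 250 − 40 × 2 = 170 ms
Then RT(16) = 170 + 40 × log₂ 16 = 170 + 40 × 4 ≈ 330.000 ms.

330 ms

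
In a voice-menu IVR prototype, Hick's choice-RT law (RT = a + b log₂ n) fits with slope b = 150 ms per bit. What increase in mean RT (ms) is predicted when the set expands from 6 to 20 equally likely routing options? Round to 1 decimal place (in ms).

260.5 ms

The intercept a cancels: ΔRT = b·(log₂ n₂ − log₂ n₁) = b·log₂(n₂/n₁).
log₂(20) − log₂(6) = 4.3219 − 2.5850 = 1.7370.
ΔRT = 150 × 1.7370 = 260.545 ms.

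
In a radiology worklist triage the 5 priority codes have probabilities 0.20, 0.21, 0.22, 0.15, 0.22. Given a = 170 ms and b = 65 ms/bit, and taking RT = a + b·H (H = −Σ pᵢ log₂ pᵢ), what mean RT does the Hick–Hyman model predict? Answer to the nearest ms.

320 ms

Entropy contributions −pᵢ log₂ pᵢ: 0.4644, 0.4728, 0.4806, 0.4105, 0.4806; sum H = 2.3089 bits.
RT = a + bH = 170 + 65·2.3089 = 320.08 ms.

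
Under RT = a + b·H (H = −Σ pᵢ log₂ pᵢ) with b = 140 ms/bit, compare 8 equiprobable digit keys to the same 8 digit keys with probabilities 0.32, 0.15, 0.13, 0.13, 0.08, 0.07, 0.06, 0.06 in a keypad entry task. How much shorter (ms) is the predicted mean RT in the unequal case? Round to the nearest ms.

35 ms

Equiprobable entropy H₀ = log₂ 8 = 3.0000 bits.
Skewed entropy H = −Σ pᵢ log₂ pᵢ = 2.7490 bits.
ΔRT = b·(H₀ − H) = 140 × 0.2510 = 35.14 ms.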